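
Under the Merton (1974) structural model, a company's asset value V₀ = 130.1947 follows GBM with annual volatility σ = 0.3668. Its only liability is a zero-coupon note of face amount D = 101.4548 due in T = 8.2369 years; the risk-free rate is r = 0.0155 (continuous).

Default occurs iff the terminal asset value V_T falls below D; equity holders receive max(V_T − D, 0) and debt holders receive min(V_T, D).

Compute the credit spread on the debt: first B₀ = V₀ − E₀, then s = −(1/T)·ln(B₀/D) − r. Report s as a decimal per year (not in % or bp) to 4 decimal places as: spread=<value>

Work the structural quantities from V₀ = 130.1947 against face 101.4548:
d₁ = [ln(V₀/D) + (r + σ²/2)T] / (σ√T)
   = [ln(130.1947/101.4548) + (0.0155 + 0.5·0.3668²)·8.2369] / (0.3668·√8.2369)
   = [0.249418 + 0.681777] / 1.052716 = 0.884564
d₂ = d₁ − σ√T = 0.884564 − 1.052716 = -0.168152
N(d₁) = 0.811804,  N(d₂) = 0.433232,  e^(−rT) = 0.880142
E₀ = V₀·N(d₁) − D·e^(−rT)·N(d₂)
   = 130.1947·0.811804 − 101.4548·0.880142·0.433232 = 67.007308
B₀ = V₀ − E₀ = 130.1947 − 67.007308 = 63.187392
spread = −(1/T)·ln(B₀/D) − r = −(1/8.2369)·ln(63.187392/101.4548) − 0.0155 = 0.04198626

spread=0.0420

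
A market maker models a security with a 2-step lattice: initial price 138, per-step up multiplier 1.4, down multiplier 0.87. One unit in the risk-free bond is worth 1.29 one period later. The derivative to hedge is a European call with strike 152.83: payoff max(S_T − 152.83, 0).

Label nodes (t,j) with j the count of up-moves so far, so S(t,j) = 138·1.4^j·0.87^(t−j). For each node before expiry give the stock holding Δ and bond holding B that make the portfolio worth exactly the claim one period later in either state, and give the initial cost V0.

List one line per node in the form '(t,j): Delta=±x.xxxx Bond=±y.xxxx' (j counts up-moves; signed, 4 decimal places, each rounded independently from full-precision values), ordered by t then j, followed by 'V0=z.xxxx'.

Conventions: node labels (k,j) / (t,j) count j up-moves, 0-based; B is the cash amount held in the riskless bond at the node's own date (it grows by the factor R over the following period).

(0,0): Delta=0.8936 Bond=-75.9014
(1,0): Delta=0.2397 Bond=-19.4105
(1,1): Delta=1.0000 Bond=-118.4729
V0=47.4128

Since d<R<u, set p* = (R−d)/(u−d) = 0.7925; price each node as the discounted p*-expectation of its children.
At maturity the claim pays: V(2,0)=0.0000, V(2,1)=15.2540, V(2,2)=117.6500
Node (1,0) S=120.0600: V=(p*·15.2540+(1−p*)·0.0000)/1.29=9.3706; Δ=(15.2540−0.0000)/(168.0840−104.4522)=0.2397; B=V−Δ·S=-19.4105
Node (1,1) S=193.2000: V=(p*·117.6500+(1−p*)·15.2540)/1.29=74.7271; Δ=(117.6500−15.2540)/(270.4800−168.0840)=1.0000; B=V−Δ·S=-118.4729
Node (0,0) S=138.0000: V=(p*·74.7271+(1−p*)·9.3706)/1.29=47.4128; Δ=(74.7271−9.3706)/(193.2000−120.0600)=0.8936; B=V−Δ·S=-75.9014
Sanity check at the root: Δ(0,0)·S0 + B(0,0) reproduces V0 = 47.4128.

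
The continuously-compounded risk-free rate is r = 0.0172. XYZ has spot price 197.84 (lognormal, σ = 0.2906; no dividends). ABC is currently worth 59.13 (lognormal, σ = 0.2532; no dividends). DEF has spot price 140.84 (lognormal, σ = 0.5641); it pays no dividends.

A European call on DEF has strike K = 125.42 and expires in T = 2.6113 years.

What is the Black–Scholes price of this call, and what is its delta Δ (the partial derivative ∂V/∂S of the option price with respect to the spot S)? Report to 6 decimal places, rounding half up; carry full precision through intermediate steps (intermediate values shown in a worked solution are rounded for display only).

price = 56.946954
Δ = 0.736391

σ√T = 0.5641·√2.6113 = 0.911558
d₁ = (ln(S/K) + (r+σ²/2)T) / (σ√T) = (ln(140.84/125.42) + (0.0172+0.5641²/2)·2.6113) / 0.911558 = (0.115956 + 0.460384) / 0.911558 = 0.632258
d₂ = d₁ − σ√T = 0.632258 − 0.911558 = -0.279300
e^{−rT} = 0.956079
N(d₁) = 0.736391,  N(d₂) = 0.390007
Call price V = S·N(d₁) − K·e^{−rT}·N(d₂) = 103.713288 − 46.766334 = 56.946954
Δ = N(d₁) = 0.736391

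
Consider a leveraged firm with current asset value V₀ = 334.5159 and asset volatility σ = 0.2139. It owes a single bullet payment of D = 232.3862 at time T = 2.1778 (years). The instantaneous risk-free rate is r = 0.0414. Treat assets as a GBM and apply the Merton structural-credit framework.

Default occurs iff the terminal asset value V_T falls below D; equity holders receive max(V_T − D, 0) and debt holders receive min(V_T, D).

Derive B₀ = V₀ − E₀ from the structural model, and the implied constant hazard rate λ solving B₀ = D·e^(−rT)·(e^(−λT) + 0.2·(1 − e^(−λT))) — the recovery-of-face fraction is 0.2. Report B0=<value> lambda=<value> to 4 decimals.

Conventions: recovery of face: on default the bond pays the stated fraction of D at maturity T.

B0=209.5507 lambda=0.0076

With assets at 334.5159 and a single debt payment of 232.3862 at 2.1778 years:
d₁ = [ln(V₀/D) + (r + σ²/2)T] / (σ√T)
   = [ln(334.5159/232.3862) + (0.0414 + 0.5·0.2139²)·2.1778] / (0.2139·√2.1778)
   = [0.364284 + 0.139982] / 0.315660 = 1.597494
d₂ = d₁ − σ√T = 1.597494 − 0.315660 = 1.281834
N(d₁) = 0.944922,  N(d₂) = 0.900050,  e^(−rT) = 0.913784
E₀ = V₀·N(d₁) − D·e^(−rT)·N(d₂)
   = 334.5159·0.944922 − 232.3862·0.913784·0.900050 = 124.965238
B₀ = V₀ − E₀ = 334.5159 − 124.965238 = 209.550662
e^(−λT) = (B₀·e^(rT)/D − 0.2)/(1 − 0.2) = (209.5507·1.094350/232.3862 − 0.2)/0.8 = 0.98351713
λ = −ln(0.98351713)/2.1778 = 0.007632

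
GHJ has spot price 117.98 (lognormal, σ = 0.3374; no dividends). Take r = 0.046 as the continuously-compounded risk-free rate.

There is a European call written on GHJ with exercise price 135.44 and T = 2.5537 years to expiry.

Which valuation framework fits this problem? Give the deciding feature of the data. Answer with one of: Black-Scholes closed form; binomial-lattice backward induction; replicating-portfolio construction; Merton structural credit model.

framework: Black-Scholes closed form

Key observation: a European claim on GHJ (strike 135.44) — a lognormal (GBM) underlying with constant rate and volatility — has an exact closed-form value; no lattice or capital structure is involved.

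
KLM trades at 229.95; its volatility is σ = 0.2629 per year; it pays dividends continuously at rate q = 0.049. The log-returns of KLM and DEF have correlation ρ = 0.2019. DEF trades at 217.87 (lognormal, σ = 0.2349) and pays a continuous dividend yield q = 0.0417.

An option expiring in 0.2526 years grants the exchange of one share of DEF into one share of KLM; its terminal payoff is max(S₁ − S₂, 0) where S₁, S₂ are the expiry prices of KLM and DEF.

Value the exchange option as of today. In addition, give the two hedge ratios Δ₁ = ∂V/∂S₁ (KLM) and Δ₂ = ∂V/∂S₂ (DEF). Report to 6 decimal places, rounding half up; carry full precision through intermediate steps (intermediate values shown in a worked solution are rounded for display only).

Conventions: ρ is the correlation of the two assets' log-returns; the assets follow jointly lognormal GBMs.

σ_eff = √(σ₁² + σ₂² − 2ρσ₁σ₂) = √(0.2629² + 0.2349² − 2·0.2019·0.2629·0.2349) = 0.315211
d₁ = (ln(S₁/S₂) + (q₂ − q₁ + σ_eff²/2)T) / (σ_eff√T) = (ln(229.95/217.87) + (0.0417 − 0.049 + 0.049679)·0.2526) / 0.158423 = 0.408201
d₂ = d₁ − σ_eff√T = 0.408201 − 0.158423 = 0.249778
N(d₁) = 0.658437,  N(d₂) = 0.598620
V = S₁·e^{−q₁T}·N(d₁) − S₂·e^{−q₂T}·N(d₂) = 149.545059 − 129.054863 = 20.490196
Key observation: r never enters — measured in units of DEF, the claim is a call on S₁/S₂ struck at 1, so only the dividend yields and σ_eff matter.
Δ₁ = e^{−q₁T}·N(d₁) = 0.650337;  Δ₂ = −e^{−q₂T}·N(d₂) = -0.592348

exchange price = 20.490196
Δ1 = 0.650337
Δ2 = -0.592348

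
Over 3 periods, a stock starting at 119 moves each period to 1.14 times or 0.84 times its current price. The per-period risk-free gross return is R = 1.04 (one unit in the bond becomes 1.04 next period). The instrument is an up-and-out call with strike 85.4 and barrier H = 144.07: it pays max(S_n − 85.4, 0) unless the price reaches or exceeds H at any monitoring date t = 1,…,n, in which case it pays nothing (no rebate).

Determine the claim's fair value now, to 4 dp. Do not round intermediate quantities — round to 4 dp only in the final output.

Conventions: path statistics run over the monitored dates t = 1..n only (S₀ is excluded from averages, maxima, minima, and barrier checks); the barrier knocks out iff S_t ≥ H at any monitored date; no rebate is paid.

price = 13.7628

Under the martingale measure an up-move has probability p* = 0.6667; value the claim as the probability-weighted average of per-path payoffs, discounted 3 periods at R = 1.04.
Enumerate all 2^3 = 8 price paths (U = up ×1.14, D = down ×0.84); each path with k up-moves has probability p*^k·(1−p*)^(3−k).
DDD: M=99.9600, payoff=0.0000, prob=0.037037
UDD: M=135.6600, payoff=10.3217, prob=0.074074
DUD: M=113.9544, payoff=10.3217, prob=0.074074
UUD: M=154.6524, payoff=0.0000, prob=0.148148
DDU: M=99.9600, payoff=10.3217, prob=0.074074
UDU: M=135.6600, payoff=44.5080, prob=0.148148
DUU: M=129.9080, payoff=44.5080, prob=0.148148
UUU: M=176.3037, payoff=0.0000, prob=0.296296
Price = Σ prob·payoff / R^3 = 15.481271 / 1.124864 = 13.7628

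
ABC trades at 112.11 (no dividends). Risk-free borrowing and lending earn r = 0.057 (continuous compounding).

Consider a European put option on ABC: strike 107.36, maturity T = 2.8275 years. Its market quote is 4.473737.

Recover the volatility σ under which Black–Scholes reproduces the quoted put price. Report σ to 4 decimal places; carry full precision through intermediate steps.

sigma = 0.1789

At σ = 0.1789 the Black–Scholes value reproduces the quote:
σ√T = 0.1789·√2.8275 = 0.300823
d₁ = (ln(S/K) + (r+σ²/2)T) / (σ√T) = (ln(112.11/107.36) + (0.057+0.1789²/2)·2.8275) / 0.300823 = (0.043293 + 0.206415) / 0.300823 = 0.830081
d₂ = d₁ − σ√T = 0.830081 − 0.300823 = 0.529257
e^{−rT} = 0.851149
N(−d₁) = 0.203247,  N(−d₂) = 0.298313
V = K·e^{−rT}·N(−d₂) − S·N(−d₁) = 27.259710 − 22.785973 = 4.473737 (the quoted price), and the Black–Scholes price is strictly increasing in σ, so σ is unique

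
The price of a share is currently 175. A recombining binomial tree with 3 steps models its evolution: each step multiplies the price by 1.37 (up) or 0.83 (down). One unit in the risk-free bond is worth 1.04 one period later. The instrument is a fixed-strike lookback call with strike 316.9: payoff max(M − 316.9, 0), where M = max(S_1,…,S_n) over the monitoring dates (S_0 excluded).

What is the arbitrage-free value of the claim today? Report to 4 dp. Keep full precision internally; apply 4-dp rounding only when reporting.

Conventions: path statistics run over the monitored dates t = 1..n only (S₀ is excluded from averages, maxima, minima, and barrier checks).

Under the martingale measure an up-move has probability p* = 0.3889; value the claim as the probability-weighted average of per-path payoffs, discounted 3 periods at R = 1.04.
Enumerate all 2^3 = 8 price paths (U = up ×1.37, D = down ×0.83); each path with k up-moves has probability p*^k·(1−p*)^(3−k).
DDD: M=145.2500, payoff=0.0000, prob=0.228224
UDD: M=239.7500, payoff=0.0000, prob=0.145233
DUD: M=198.9925, payoff=0.0000, prob=0.145233
UUD: M=328.4575, payoff=11.5575, prob=0.092421
DDU: M=165.1638, payoff=0.0000, prob=0.145233
UDU: M=272.6197, payoff=0.0000, prob=0.092421
DUU: M=272.6197, payoff=0.0000, prob=0.092421
UUU: M=449.9868, payoff=133.0868, prob=0.058813
Price = Σ prob·payoff / R^3 = 8.895449 / 1.124864 = 7.9080

price = 7.9080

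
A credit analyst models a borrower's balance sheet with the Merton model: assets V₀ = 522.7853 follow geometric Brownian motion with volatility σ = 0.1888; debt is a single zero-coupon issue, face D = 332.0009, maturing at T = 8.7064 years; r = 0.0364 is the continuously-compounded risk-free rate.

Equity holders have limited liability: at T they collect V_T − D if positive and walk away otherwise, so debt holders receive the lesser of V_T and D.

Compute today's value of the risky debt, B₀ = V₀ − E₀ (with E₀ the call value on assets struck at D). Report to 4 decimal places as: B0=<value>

Apply the equity-as-call identities (strike 332.0009, horizon 8.7064 years):
d₁ = [ln(V₀/D) + (r + σ²/2)T] / (σ√T)
   = [ln(522.7853/332.0009) + (0.0364 + 0.5·0.1888²)·8.7064] / (0.1888·√8.7064)
   = [0.454033 + 0.472085] / 0.557085 = 1.662436
d₂ = d₁ − σ√T = 1.662436 − 0.557085 = 1.105351
N(d₁) = 0.951787,  N(d₂) = 0.865496,  e^(−rT) = 0.728394
E₀ = V₀·N(d₁) − D·e^(−rT)·N(d₂)
   = 522.7853·0.951787 − 332.0009·0.728394·0.865496 = 288.279598
B₀ = V₀ − E₀ = 522.7853 − 288.279598 = 234.505702

B0=234.5057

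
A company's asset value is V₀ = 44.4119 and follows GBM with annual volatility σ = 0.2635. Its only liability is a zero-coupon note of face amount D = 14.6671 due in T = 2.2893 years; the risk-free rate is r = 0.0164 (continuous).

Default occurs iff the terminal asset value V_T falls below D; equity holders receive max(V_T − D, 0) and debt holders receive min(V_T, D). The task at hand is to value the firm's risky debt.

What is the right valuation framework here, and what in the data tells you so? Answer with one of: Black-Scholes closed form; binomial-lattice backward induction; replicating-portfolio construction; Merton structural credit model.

framework: Merton structural credit model

Key observation: with the firm-asset dynamics (V₀ = 44.4119) and a single zero-coupon liability of face 14.6671 given, debt value, spread, and default probability all derive from the option view of the balance sheet.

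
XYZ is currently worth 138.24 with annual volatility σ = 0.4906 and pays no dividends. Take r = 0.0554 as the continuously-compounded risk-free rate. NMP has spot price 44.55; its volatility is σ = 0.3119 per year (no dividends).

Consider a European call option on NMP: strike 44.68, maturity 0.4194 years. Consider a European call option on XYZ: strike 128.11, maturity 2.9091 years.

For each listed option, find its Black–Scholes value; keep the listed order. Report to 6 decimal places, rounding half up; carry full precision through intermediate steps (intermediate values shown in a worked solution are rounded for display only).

[NMP call K=44.68]
σ√T = 0.3119·√0.4194 = 0.201990
d₁ = (ln(S/K) + (r+σ²/2)T) / (σ√T) = (ln(44.55/44.68) + (0.0554+0.3119²/2)·0.4194) / 0.201990 = (-0.002914 + 0.043635) / 0.201990 = 0.201599
d₂ = d₁ − σ√T = 0.201599 − 0.201990 = -0.000391
e^{−rT} = 0.977033
N(d₁) = 0.579885,  N(d₂) = 0.499844
price = S·N(d₁) − K·e^{−rT}·N(d₂) = 25.833866 − 21.820107 = 4.013760
[XYZ call K=128.11]
σ√T = 0.4906·√2.9091 = 0.836771
d₁ = (ln(S/K) + (r+σ²/2)T) / (σ√T) = (ln(138.24/128.11) + (0.0554+0.4906²/2)·2.9091) / 0.836771 = (0.076102 + 0.511257) / 0.836771 = 0.701935
d₂ = d₁ − σ√T = 0.701935 − 0.836771 = -0.134836
e^{−rT} = 0.851152
N(d₁) = 0.758640,  N(d₂) = 0.446371
price = S·N(d₁) − K·e^{−rT}·N(d₂) = 104.874427 − 48.672764 = 56.201663

price(NMP call K=44.68) = 4.013760
price(XYZ call K=128.11) = 56.201663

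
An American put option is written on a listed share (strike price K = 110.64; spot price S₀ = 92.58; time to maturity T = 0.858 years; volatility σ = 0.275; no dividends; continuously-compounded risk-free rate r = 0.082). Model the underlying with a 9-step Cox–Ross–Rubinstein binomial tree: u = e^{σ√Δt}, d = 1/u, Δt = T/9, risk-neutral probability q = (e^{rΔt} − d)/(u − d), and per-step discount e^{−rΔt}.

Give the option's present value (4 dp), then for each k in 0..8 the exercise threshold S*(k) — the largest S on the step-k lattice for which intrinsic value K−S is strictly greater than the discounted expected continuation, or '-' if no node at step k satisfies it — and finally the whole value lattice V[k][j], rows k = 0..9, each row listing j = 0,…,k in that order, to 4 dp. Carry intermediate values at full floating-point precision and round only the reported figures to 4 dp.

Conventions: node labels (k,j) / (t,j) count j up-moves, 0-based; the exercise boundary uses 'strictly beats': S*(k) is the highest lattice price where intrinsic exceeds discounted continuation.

price = 18.8373
boundary = - 85.0436 78.1207 85.0436 78.1207 85.0436 92.5800 85.0436 92.5800
tree:
18.8373
25.5964 13.0021
32.5193 18.5378 8.1870
38.8787 25.5964 12.4271 4.4722
44.7204 32.5193 18.2063 7.3828 1.9051
50.0865 38.8787 25.5964 11.7908 3.5041 0.4865
55.0158 44.7204 32.5193 18.0600 6.2936 1.0321 0.0000
59.5439 50.0865 38.8787 25.5964 10.9324 2.1897 0.0000 0.0000
63.7033 55.0158 44.7204 32.5193 18.0600 4.6456 0.0000 0.0000 0.0000
67.5242 59.5439 50.0865 38.8787 25.5964 9.8557 0.0000 0.0000 0.0000 0.0000

Δt=0.09533, u=1.08862, d=0.91860, q=0.52494, disc=e^(-rΔt)=0.99221
k=9 terminal: V=max(K-S,0) → 67.5242 59.5439 50.0865 38.8787 25.5964 9.8557 0.0000 0.0000 0.0000 0.0000
k=8: j=0 S=46.9367 intr=63.7033 cont=62.8418 V=63.7033[EX]; j=1 S=55.6242 intr=55.0158 cont=54.1543 V=55.0158[EX]; j=2 S=65.9196 intr=44.7204 cont=43.8588 V=44.7204[EX]; j=3 S=78.1207 intr=32.5193 cont=31.6578 V=32.5193[EX]; j=4 S=92.5800 intr=18.0600 cont=17.1985 V=18.0600[EX]; j=5 S=109.7156 intr=0.9244 cont=4.6456 V=4.6456[hold]; j=6 S=130.0228 intr=0.0000 cont=0.0000 V=0.0000[hold]; j=7 S=154.0887 intr=0.0000 cont=0.0000 V=0.0000[hold]; j=8 S=182.6090 intr=0.0000 cont=0.0000 V=0.0000[hold]  S*(8)=92.5800
k=7: j=0 S=51.0961 intr=59.5439 cont=58.6824 V=59.5439[EX]; j=1 S=60.5535 intr=50.0865 cont=49.2250 V=50.0865[EX]; j=2 S=71.7613 intr=38.8787 cont=38.0172 V=38.8787[EX]; j=3 S=85.0436 intr=25.5964 cont=24.7349 V=25.5964[EX]; j=4 S=100.7843 intr=9.8557 cont=10.9324 V=10.9324[hold]; j=5 S=119.4384 intr=0.0000 cont=2.1897 V=2.1897[hold]; j=6 S=141.5453 intr=0.0000 cont=0.0000 V=0.0000[hold]; j=7 S=167.7438 intr=0.0000 cont=0.0000 V=0.0000[hold]  S*(7)=85.0436
k=6: j=0 S=55.6242 intr=55.0158 cont=54.1543 V=55.0158[EX]; j=1 S=65.9196 intr=44.7204 cont=43.8588 V=44.7204[EX]; j=2 S=78.1207 intr=32.5193 cont=31.6578 V=32.5193[EX]; j=3 S=92.5800 intr=18.0600 cont=17.7592 V=18.0600[EX]; j=4 S=109.7156 intr=0.9244 cont=6.2936 V=6.2936[hold]; j=5 S=130.0228 intr=0.0000 cont=1.0321 V=1.0321[hold]; j=6 S=154.0887 intr=0.0000 cont=0.0000 V=0.0000[hold]  S*(6)=92.5800
k=5: j=0 S=60.5535 intr=50.0865 cont=49.2250 V=50.0865[EX]; j=1 S=71.7613 intr=38.8787 cont=38.0172 V=38.8787[EX]; j=2 S=85.0436 intr=25.5964 cont=24.7349 V=25.5964[EX]; j=3 S=100.7843 intr=9.8557 cont=11.7908 V=11.7908[hold]; j=4 S=119.4384 intr=0.0000 cont=3.5041 V=3.5041[hold]; j=5 S=141.5453 intr=0.0000 cont=0.4865 V=0.4865[hold]  S*(5)=85.0436
k=4: j=0 S=65.9196 intr=44.7204 cont=43.8588 V=44.7204[EX]; j=1 S=78.1207 intr=32.5193 cont=31.6578 V=32.5193[EX]; j=2 S=92.5800 intr=18.0600 cont=18.2063 V=18.2063[hold]; j=3 S=109.7156 intr=0.9244 cont=7.3828 V=7.3828[hold]; j=4 S=130.0228 intr=0.0000 cont=1.9051 V=1.9051[hold]  S*(4)=78.1207
k=3: j=0 S=71.7613 intr=38.8787 cont=38.0172 V=38.8787[EX]; j=1 S=85.0436 intr=25.5964 cont=24.8111 V=25.5964[EX]; j=2 S=100.7843 intr=9.8557 cont=12.4271 V=12.4271[hold]; j=3 S=119.4384 intr=0.0000 cont=4.4722 V=4.4722[hold]  S*(3)=85.0436
k=2: j=0 S=78.1207 intr=32.5193 cont=31.6578 V=32.5193[EX]; j=1 S=92.5800 intr=18.0600 cont=18.5378 V=18.5378[hold]; j=2 S=109.7156 intr=0.9244 cont=8.1870 V=8.1870[hold]  S*(2)=78.1207
k=1: j=0 S=85.0436 intr=25.5964 cont=24.9837 V=25.5964[EX]; j=1 S=100.7843 intr=9.8557 cont=13.0021 V=13.0021[hold]  S*(1)=85.0436
k=0: j=0 S=92.5800 intr=18.0600 cont=18.8373 V=18.8373[hold]  S*(0)=-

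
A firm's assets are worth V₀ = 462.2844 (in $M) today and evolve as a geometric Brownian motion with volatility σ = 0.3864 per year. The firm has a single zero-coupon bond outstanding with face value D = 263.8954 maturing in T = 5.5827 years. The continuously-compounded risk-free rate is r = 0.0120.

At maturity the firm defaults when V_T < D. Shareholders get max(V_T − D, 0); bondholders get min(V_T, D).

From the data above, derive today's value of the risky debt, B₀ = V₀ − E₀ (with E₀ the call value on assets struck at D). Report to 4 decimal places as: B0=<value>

Apply the equity-as-call identities (strike 263.8954, horizon 5.5827 years):
d₁ = [ln(V₀/D) + (r + σ²/2)T] / (σ√T)
   = [ln(462.2844/263.8954) + (0.0120 + 0.5·0.3864²)·5.5827] / (0.3864·√5.5827)
   = [0.560627 + 0.483755] / 0.912976 = 1.143932
d₂ = d₁ − σ√T = 1.143932 − 0.912976 = 0.230956
N(d₁) = 0.873674,  N(d₂) = 0.591326,  e^(−rT) = 0.935202
E₀ = V₀·N(d₁) − D·e^(−rT)·N(d₂)
   = 462.2844·0.873674 − 263.8954·0.935202·0.591326 = 257.949352
B₀ = V₀ − E₀ = 462.2844 − 257.949352 = 204.335048

B0=204.3350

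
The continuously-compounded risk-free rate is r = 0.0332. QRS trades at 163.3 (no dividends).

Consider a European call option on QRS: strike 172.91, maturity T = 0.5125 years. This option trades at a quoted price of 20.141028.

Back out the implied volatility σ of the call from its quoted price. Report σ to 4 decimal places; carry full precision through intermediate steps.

sigma = 0.4929

At σ = 0.4929 the Black–Scholes value reproduces the quote:
σ√T = 0.4929·√0.5125 = 0.352863
d₁ = (ln(S/K) + (r+σ²/2)T) / (σ√T) = (ln(163.3/172.91) + (0.0332+0.4929²/2)·0.5125) / 0.352863 = (-0.057182 + 0.079271) / 0.352863 = 0.062599
d₂ = d₁ − σ√T = 0.062599 − 0.352863 = -0.290264
e^{−rT} = 0.983129
N(d₁) = 0.524957,  N(d₂) = 0.385807
V = S·N(d₁) − K·e^{−rT}·N(d₂) = 85.725485 − 65.584458 = 20.141028 (equal to the quote); since ∂V/∂σ > 0 for all σ, the implied volatility is unique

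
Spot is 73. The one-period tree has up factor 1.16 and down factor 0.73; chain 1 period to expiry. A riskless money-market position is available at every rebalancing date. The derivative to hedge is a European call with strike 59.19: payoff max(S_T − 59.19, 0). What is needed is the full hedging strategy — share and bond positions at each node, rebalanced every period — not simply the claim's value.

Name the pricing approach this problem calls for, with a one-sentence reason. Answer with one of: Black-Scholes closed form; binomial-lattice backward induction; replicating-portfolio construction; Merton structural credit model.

framework: replicating-portfolio construction

Key observation: the task asks for the hedge itself — share and bond holdings at every node of the 1-period tree on spot 73 with factors 1.16/0.73 — which is exactly what the replicating-portfolio construction produces.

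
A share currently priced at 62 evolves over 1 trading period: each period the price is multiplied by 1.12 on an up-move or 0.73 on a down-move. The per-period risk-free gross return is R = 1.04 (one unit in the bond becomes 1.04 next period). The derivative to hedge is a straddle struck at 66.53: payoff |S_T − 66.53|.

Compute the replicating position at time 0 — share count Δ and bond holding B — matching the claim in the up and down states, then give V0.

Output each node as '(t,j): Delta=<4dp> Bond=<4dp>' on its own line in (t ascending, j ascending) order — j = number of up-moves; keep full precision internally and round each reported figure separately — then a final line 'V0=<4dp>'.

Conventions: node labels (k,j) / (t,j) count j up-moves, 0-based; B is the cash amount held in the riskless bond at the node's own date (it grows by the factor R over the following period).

Risk-neutral probability p* = (R−d)/(u−d) = (1.04−0.73)/(1.12−0.73) = 0.7949.
At maturity the claim pays: V(1,0)=21.2700, V(1,1)=2.9100
Node (0,0) S=62.0000: V=(p*·2.9100+(1−p*)·21.2700)/1.04=6.4194; Δ=(2.9100−21.2700)/(69.4400−45.2600)=-0.7593; B=V−Δ·S=53.4963
Check: Δ(0,0)·S0 + B(0,0) = 6.4194 = V0.

(0,0): Delta=-0.7593 Bond=53.4963
V0=6.4194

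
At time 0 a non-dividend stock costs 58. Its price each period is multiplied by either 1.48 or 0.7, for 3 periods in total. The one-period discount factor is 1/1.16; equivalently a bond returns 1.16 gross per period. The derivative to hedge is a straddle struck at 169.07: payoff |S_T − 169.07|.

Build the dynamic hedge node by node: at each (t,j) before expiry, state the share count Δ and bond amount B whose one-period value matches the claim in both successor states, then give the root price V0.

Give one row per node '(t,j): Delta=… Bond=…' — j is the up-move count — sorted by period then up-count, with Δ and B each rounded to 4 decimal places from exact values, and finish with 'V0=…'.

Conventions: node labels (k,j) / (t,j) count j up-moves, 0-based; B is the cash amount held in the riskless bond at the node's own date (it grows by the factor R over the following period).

(0,0): Delta=-0.7834 Bond=100.7357
(1,0): Delta=-1.0000 Bond=125.6466
(1,1): Delta=-0.7122 Bond=110.7365
(2,0): Delta=-1.0000 Bond=145.7500
(2,1): Delta=-1.0000 Bond=145.7500
(2,2): Delta=-0.6175 Bond=116.4225
V0=55.2973

Risk-neutral probability p* = (R−d)/(u−d) = (1.16−0.7)/(1.48−0.7) = 0.5897.
Expiry values: V(3,0)=149.1760, V(3,1)=127.0084, V(3,2)=80.1398, V(3,3)=18.9539
(2,0): S=28.4200. Δ = (V_up−V_dn)/(S_up−S_dn) = (127.0084−149.1760)/(42.0616−19.8940) = -1.0000. V = [p*·127.0084 + (1−p*)·149.1760]/1.16 = 117.3300. B = V − Δ·S = 145.7500.
(2,1): S=60.0880. Δ = (V_up−V_dn)/(S_up−S_dn) = (80.1398−127.0084)/(88.9302−42.0616) = -1.0000. V = [p*·80.1398 + (1−p*)·127.0084]/1.16 = 85.6620. B = V − Δ·S = 145.7500.
(2,2): S=127.0432. Δ = (V_up−V_dn)/(S_up−S_dn) = (18.9539−80.1398)/(188.0239−88.9302) = -0.6175. V = [p*·18.9539 + (1−p*)·80.1398]/1.16 = 37.9791. B = V − Δ·S = 116.4225.
(1,0): S=40.6000. Δ = (V_up−V_dn)/(S_up−S_dn) = (85.6620−117.3300)/(60.0880−28.4200) = -1.0000. V = [p*·85.6620 + (1−p*)·117.3300]/1.16 = 85.0466. B = V − Δ·S = 125.6466.
(1,1): S=85.8400. Δ = (V_up−V_dn)/(S_up−S_dn) = (37.9791−85.6620)/(127.0432−60.0880) = -0.7122. V = [p*·37.9791 + (1−p*)·85.6620]/1.16 = 49.6046. B = V − Δ·S = 110.7365.
(0,0): S=58.0000. Δ = (V_up−V_dn)/(S_up−S_dn) = (49.6046−85.0466)/(85.8400−40.6000) = -0.7834. V = [p*·49.6046 + (1−p*)·85.0466]/1.16 = 55.2973. B = V − Δ·S = 100.7357.
As a check, the time-0 holding Δ(0,0)·S0 + B(0,0) comes to 55.2973 — exactly V0.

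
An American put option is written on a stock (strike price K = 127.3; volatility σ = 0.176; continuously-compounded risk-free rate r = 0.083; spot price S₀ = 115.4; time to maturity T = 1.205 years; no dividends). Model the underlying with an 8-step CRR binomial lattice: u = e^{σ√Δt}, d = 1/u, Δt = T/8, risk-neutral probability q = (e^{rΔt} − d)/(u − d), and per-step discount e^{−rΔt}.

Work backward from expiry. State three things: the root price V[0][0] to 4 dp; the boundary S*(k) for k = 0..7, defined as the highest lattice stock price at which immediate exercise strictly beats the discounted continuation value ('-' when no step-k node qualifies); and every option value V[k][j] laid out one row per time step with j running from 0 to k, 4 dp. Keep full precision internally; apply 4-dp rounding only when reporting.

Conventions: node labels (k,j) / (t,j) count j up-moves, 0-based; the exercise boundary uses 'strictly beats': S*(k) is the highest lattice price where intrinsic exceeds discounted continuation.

price = 12.2510
boundary = - 107.7806 100.6643 107.7806 115.4000 107.7806 115.4000 107.7806
tree:
12.2510
19.5194 7.1456
26.6357 12.0284 3.6921
33.2821 19.5194 6.7535 1.5096
39.4897 26.6357 11.9000 3.0965 0.3695
45.2874 33.2821 19.5194 6.1859 0.8802 0.0000
50.7024 39.4897 26.6357 11.9000 2.0969 0.0000 0.0000
55.7598 45.2874 33.2821 19.5194 4.9953 0.0000 0.0000 0.0000
60.4833 50.7024 39.4897 26.6357 11.9000 0.0000 0.0000 0.0000 0.0000

params: Δt=0.15063 u=1.07069 d=0.93397 q=0.57495 e^(-rΔt)=0.98758
t_8 payoffs: 60.4833 50.7024 39.4897 26.6357 11.9000 0.0000 0.0000 0.0000 0.0000
t_7: node(7,0) S=71.5402 payoff=55.7598 vs cont=54.1782 → 55.7598 [stop]  node(7,1) S=82.0126 payoff=45.2874 vs cont=43.7058 → 45.2874 [stop]  node(7,2) S=94.0179 payoff=33.2821 vs cont=31.7005 → 33.2821 [stop]  node(7,3) S=107.7806 payoff=19.5194 vs cont=17.9378 → 19.5194 [stop]  node(7,4) S=123.5580 payoff=3.7420 vs cont=4.9953 → 4.9953 [wait]  node(7,5) S=141.6449 payoff=0.0000 vs cont=0.0000 → 0.0000 [wait]  node(7,6) S=162.3795 payoff=0.0000 vs cont=0.0000 → 0.0000 [wait]  node(7,7) S=186.1493 payoff=0.0000 vs cont=0.0000 → 0.0000 [wait]  ⇒ S*(7)=107.7806
t_6: node(6,0) S=76.5976 payoff=50.7024 vs cont=49.1208 → 50.7024 [stop]  node(6,1) S=87.8103 payoff=39.4897 vs cont=37.9081 → 39.4897 [stop]  node(6,2) S=100.6643 payoff=26.6357 vs cont=25.0541 → 26.6357 [stop]  node(6,3) S=115.4000 payoff=11.9000 vs cont=11.0300 → 11.9000 [stop]  node(6,4) S=132.2927 payoff=0.0000 vs cont=2.0969 → 2.0969 [wait]  node(6,5) S=151.6583 payoff=0.0000 vs cont=0.0000 → 0.0000 [wait]  node(6,6) S=173.8586 payoff=0.0000 vs cont=0.0000 → 0.0000 [wait]  ⇒ S*(6)=115.4000
t_5: node(5,0) S=82.0126 payoff=45.2874 vs cont=43.7058 → 45.2874 [stop]  node(5,1) S=94.0179 payoff=33.2821 vs cont=31.7005 → 33.2821 [stop]  node(5,2) S=107.7806 payoff=19.5194 vs cont=17.9378 → 19.5194 [stop]  node(5,3) S=123.5580 payoff=3.7420 vs cont=6.1859 → 6.1859 [wait]  node(5,4) S=141.6449 payoff=0.0000 vs cont=0.8802 → 0.8802 [wait]  node(5,5) S=162.3795 payoff=0.0000 vs cont=0.0000 → 0.0000 [wait]  ⇒ S*(5)=107.7806
t_4: node(4,0) S=87.8103 payoff=39.4897 vs cont=37.9081 → 39.4897 [stop]  node(4,1) S=100.6643 payoff=26.6357 vs cont=25.0541 → 26.6357 [stop]  node(4,2) S=115.4000 payoff=11.9000 vs cont=11.7061 → 11.9000 [stop]  node(4,3) S=132.2927 payoff=0.0000 vs cont=3.0965 → 3.0965 [wait]  node(4,4) S=151.6583 payoff=0.0000 vs cont=0.3695 → 0.3695 [wait]  ⇒ S*(4)=115.4000
t_3: node(3,0) S=94.0179 payoff=33.2821 vs cont=31.7005 → 33.2821 [stop]  node(3,1) S=107.7806 payoff=19.5194 vs cont=17.9378 → 19.5194 [stop]  node(3,2) S=123.5580 payoff=3.7420 vs cont=6.7535 → 6.7535 [wait]  node(3,3) S=141.6449 payoff=0.0000 vs cont=1.5096 → 1.5096 [wait]  ⇒ S*(3)=107.7806
t_2: node(2,0) S=100.6643 payoff=26.6357 vs cont=25.0541 → 26.6357 [stop]  node(2,1) S=115.4000 payoff=11.9000 vs cont=12.0284 → 12.0284 [wait]  node(2,2) S=132.2927 payoff=0.0000 vs cont=3.6921 → 3.6921 [wait]  ⇒ S*(2)=100.6643
t_1: node(1,0) S=107.7806 payoff=19.5194 vs cont=18.0107 → 19.5194 [stop]  node(1,1) S=123.5580 payoff=3.7420 vs cont=7.1456 → 7.1456 [wait]  ⇒ S*(1)=107.7806
t_0: node(0,0) S=115.4000 payoff=11.9000 vs cont=12.2510 → 12.2510 [wait]  ⇒ S*(0)=-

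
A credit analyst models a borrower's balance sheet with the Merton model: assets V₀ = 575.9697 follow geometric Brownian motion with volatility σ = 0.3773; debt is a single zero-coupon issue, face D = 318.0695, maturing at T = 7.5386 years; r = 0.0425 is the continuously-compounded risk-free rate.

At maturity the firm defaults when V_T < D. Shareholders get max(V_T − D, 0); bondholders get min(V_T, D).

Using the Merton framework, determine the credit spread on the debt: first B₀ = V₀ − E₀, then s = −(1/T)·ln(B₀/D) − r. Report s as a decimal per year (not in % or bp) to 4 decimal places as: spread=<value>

Apply the equity-as-call identities (strike 318.0695, horizon 7.5386 years):
d₁ = [ln(V₀/D) + (r + σ²/2)T] / (σ√T)
   = [ln(575.9697/318.0695) + (0.0425 + 0.5·0.3773²)·7.5386] / (0.3773·√7.5386)
   = [0.593785 + 0.856970] / 1.035934 = 1.400432
d₂ = d₁ − σ√T = 1.400432 − 1.035934 = 0.364498
N(d₁) = 0.919308,  N(d₂) = 0.642257,  e^(−rT) = 0.725866
E₀ = V₀·N(d₁) − D·e^(−rT)·N(d₂)
   = 575.9697·0.919308 − 318.0695·0.725866·0.642257 = 381.212062
B₀ = V₀ − E₀ = 575.9697 − 381.212062 = 194.757638
spread = −(1/T)·ln(B₀/D) − r = −(1/7.5386)·ln(194.757638/318.0695) − 0.0425 = 0.02256699

spread=0.0226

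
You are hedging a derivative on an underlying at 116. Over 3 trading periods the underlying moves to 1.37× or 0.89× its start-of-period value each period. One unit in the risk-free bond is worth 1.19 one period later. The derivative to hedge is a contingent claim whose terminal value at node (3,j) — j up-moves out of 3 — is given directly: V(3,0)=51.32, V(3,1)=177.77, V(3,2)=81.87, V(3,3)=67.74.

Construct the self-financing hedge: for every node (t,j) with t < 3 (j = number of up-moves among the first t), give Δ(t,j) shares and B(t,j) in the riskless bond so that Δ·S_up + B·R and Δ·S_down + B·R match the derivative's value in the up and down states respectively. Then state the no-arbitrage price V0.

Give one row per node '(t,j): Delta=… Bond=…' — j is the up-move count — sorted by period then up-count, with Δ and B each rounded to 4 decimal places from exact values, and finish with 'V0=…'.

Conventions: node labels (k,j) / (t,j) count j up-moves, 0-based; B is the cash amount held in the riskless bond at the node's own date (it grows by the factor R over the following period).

Risk-neutral probability p* = (R−d)/(u−d) = (1.19−0.89)/(1.37−0.89) = 0.6250.
At maturity the claim pays: V(3,0)=51.3200, V(3,1)=177.7700, V(3,2)=81.8700, V(3,3)=67.7400
  t=2,j=0: stock 91.8836 → up 125.8805 (V=177.7700), down 81.7764 (V=51.3200). Price 109.5389; hedge Δ=2.8671, bond B=-153.8986.
  t=2,j=1: stock 141.4388 → up 193.7712 (V=81.8700), down 125.8805 (V=177.7700). Price 99.0189; hedge Δ=-1.4126, bond B=298.8106.
  t=2,j=2: stock 217.7204 → up 298.2769 (V=67.7400), down 193.7712 (V=81.8700). Price 61.3771; hedge Δ=-0.1352, bond B=90.8146.
  t=1,j=0: stock 103.2400 → up 141.4388 (V=99.0189), down 91.8836 (V=109.5389). Price 86.5243; hedge Δ=-0.2123, bond B=108.4409.
  t=1,j=1: stock 158.9200 → up 217.7204 (V=61.3771), down 141.4388 (V=99.0189). Price 63.4393; hedge Δ=-0.4935, bond B=141.8597.
  t=0,j=0: stock 116.0000 → up 158.9200 (V=63.4393), down 103.2400 (V=86.5243). Price 60.5850; hedge Δ=-0.4146, bond B=108.6787.
Check: Δ(0,0)·S0 + B(0,0) = 60.5850 = V0.

(0,0): Delta=-0.4146 Bond=108.6787
(1,0): Delta=-0.2123 Bond=108.4409
(1,1): Delta=-0.4935 Bond=141.8597
(2,0): Delta=2.8671 Bond=-153.8986
(2,1): Delta=-1.4126 Bond=298.8106
(2,2): Delta=-0.1352 Bond=90.8146
V0=60.5850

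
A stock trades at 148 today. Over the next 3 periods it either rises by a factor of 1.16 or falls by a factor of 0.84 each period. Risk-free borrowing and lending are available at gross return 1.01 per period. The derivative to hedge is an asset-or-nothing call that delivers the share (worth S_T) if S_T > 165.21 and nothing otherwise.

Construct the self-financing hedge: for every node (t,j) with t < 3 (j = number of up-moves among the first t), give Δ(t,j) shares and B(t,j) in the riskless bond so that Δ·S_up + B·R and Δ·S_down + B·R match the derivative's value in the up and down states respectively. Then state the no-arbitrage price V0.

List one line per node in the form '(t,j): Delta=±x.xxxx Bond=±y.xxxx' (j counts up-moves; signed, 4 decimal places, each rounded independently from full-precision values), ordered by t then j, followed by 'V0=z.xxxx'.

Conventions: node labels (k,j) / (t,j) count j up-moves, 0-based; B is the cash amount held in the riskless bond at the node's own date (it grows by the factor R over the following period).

Arbitrage-free pricing uses the up-move probability p* = (R−d)/(u−d) = 0.5313, discounting each step at R = 1.01.
Expiry values: V(3,0)=0.0000, V(3,1)=0.0000, V(3,2)=167.2850, V(3,3)=231.0126
Node (2,0) S=104.4288: V=(p*·0.0000+(1−p*)·0.0000)/1.01=0.0000; Δ=(0.0000−0.0000)/(121.1374−87.7202)=0.0000; B=V−Δ·S=0.0000
Node (2,1) S=144.2112: V=(p*·167.2850+(1−p*)·0.0000)/1.01=87.9902; Δ=(167.2850−0.0000)/(167.2850−121.1374)=3.6250; B=V−Δ·S=-434.7754
Node (2,2) S=199.1488: V=(p*·231.0126+(1−p*)·167.2850)/1.01=199.1488; Δ=(231.0126−167.2850)/(231.0126−167.2850)=1.0000; B=V−Δ·S=0.0000
Node (1,0) S=124.3200: V=(p*·87.9902+(1−p*)·0.0000)/1.01=46.2820; Δ=(87.9902−0.0000)/(144.2112−104.4288)=2.2118; B=V−Δ·S=-228.6875
Node (1,1) S=171.6800: V=(p*·199.1488+(1−p*)·87.9902)/1.01=145.5874; Δ=(199.1488−87.9902)/(199.1488−144.2112)=2.0234; B=V−Δ·S=-201.7831
Node (0,0) S=148.0000: V=(p*·145.5874+(1−p*)·46.2820)/1.01=98.0574; Δ=(145.5874−46.2820)/(171.6800−124.3200)=2.0968; B=V−Δ·S=-212.2718
Check: Δ(0,0)·S0 + B(0,0) = 98.0574 = V0.

(0,0): Delta=2.0968 Bond=-212.2718
(1,0): Delta=2.2118 Bond=-228.6875
(1,1): Delta=2.0234 Bond=-201.7831
(2,0): Delta=0.0000 Bond=0.0000
(2,1): Delta=3.6250 Bond=-434.7754
(2,2): Delta=1.0000 Bond=0.0000
V0=98.0574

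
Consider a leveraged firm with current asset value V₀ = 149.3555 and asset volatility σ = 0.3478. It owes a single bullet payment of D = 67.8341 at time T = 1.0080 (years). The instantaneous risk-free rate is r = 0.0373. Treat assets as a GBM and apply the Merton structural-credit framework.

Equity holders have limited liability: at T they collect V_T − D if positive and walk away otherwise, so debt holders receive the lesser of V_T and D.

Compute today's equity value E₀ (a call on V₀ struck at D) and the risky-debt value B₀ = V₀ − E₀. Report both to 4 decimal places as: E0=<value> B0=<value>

With assets at 149.3555 and a single debt payment of 67.8341 at 1.0080 years:
d₁ = [ln(V₀/D) + (r + σ²/2)T] / (σ√T)
   = [ln(149.3555/67.8341) + (0.0373 + 0.5·0.3478²)·1.0080] / (0.3478·√1.0080)
   = [0.789264 + 0.098565] / 0.349188 = 2.542550
d₂ = d₁ − σ√T = 2.542550 − 0.349188 = 2.193362
N(d₁) = 0.994498,  N(d₂) = 0.985859,  e^(−rT) = 0.963100
E₀ = V₀·N(d₁) − D·e^(−rT)·N(d₂)
   = 149.3555·0.994498 − 67.8341·0.963100·0.985859 = 84.126521
B₀ = V₀ − E₀ = 149.3555 − 84.126521 = 65.228979

E0=84.1265 B0=65.2290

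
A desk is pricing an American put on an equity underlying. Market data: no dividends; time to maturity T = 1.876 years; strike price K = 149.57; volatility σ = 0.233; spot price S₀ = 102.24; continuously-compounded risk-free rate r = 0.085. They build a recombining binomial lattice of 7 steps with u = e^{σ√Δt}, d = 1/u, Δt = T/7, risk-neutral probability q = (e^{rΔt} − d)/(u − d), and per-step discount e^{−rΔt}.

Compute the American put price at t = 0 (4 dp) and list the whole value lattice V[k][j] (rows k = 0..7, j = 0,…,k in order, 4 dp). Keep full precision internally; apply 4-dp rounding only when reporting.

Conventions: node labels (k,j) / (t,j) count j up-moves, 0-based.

Δt=0.26800, u=1.12820, d=0.88637, q=0.56516, disc=e^(-rΔt)=0.97748
k=7 terminal: V=max(K-S,0) → 105.6234 93.6335 78.3724 58.9476 34.2231 2.7531 0.0000 0.0000
k=6: j=0 S=49.5804 intr=99.9896 cont=96.6209 V=99.9896[EX]; j=1 S=63.1074 intr=86.4626 cont=83.0939 V=86.4626[EX]; j=2 S=80.3250 intr=69.2450 cont=65.8763 V=69.2450[EX]; j=3 S=102.2400 intr=47.3300 cont=43.9613 V=47.3300[EX]; j=4 S=130.1341 intr=19.4359 cont=16.0672 V=19.4359[EX]; j=5 S=165.6385 intr=0.0000 cont=1.1702 V=1.1702[hold]; j=6 S=210.8295 intr=0.0000 cont=0.0000 V=0.0000[hold]
k=5: j=0 S=55.9365 intr=93.6335 cont=90.2648 V=93.6335[EX]; j=1 S=71.1976 intr=78.3724 cont=75.0037 V=78.3724[EX]; j=2 S=90.6224 intr=58.9476 cont=55.5789 V=58.9476[EX]; j=3 S=115.3469 intr=34.2231 cont=30.8544 V=34.2231[EX]; j=4 S=146.8169 intr=2.7531 cont=8.9076 V=8.9076[hold]; j=5 S=186.8729 intr=0.0000 cont=0.4974 V=0.4974[hold]
k=4: j=0 S=63.1074 intr=86.4626 cont=83.0939 V=86.4626[EX]; j=1 S=80.3250 intr=69.2450 cont=65.8763 V=69.2450[EX]; j=2 S=102.2400 intr=47.3300 cont=43.9613 V=47.3300[EX]; j=3 S=130.1341 intr=19.4359 cont=19.4672 V=19.4672[hold]; j=4 S=165.6385 intr=0.0000 cont=4.0609 V=4.0609[hold]
k=3: j=0 S=71.1976 intr=78.3724 cont=75.0037 V=78.3724[EX]; j=1 S=90.6224 intr=58.9476 cont=55.5789 V=58.9476[EX]; j=2 S=115.3469 intr=34.2231 cont=30.8717 V=34.2231[EX]; j=3 S=146.8169 intr=2.7531 cont=10.5178 V=10.5178[hold]
k=2: j=0 S=80.3250 intr=69.2450 cont=65.8763 V=69.2450[EX]; j=1 S=102.2400 intr=47.3300 cont=43.9613 V=47.3300[EX]; j=2 S=130.1341 intr=19.4359 cont=20.3567 V=20.3567[hold]
k=1: j=0 S=90.6224 intr=58.9476 cont=55.5789 V=58.9476[EX]; j=1 S=115.3469 intr=34.2231 cont=31.3631 V=34.2231[EX]
k=0: j=0 S=102.2400 intr=47.3300 cont=43.9613 V=47.3300[EX]

price = 47.3300
tree:
47.3300
58.9476 34.2231
69.2450 47.3300 20.3567
78.3724 58.9476 34.2231 10.5178
86.4626 69.2450 47.3300 19.4672 4.0609
93.6335 78.3724 58.9476 34.2231 8.9076 0.4974
99.9896 86.4626 69.2450 47.3300 19.4359 1.1702 0.0000
105.6234 93.6335 78.3724 58.9476 34.2231 2.7531 0.0000 0.0000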